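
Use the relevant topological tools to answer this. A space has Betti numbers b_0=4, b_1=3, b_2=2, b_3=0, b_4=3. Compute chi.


chi = sum_k (-1)^k b_k.
= (4) + (-3) + (2) + (0) + (3)
= 6

6


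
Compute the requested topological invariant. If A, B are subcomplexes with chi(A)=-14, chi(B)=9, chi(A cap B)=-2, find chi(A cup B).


chi(A cup B) = chi(A) + chi(B) - chi(A cap B)
= -14 + (9) - (-2)
= -3

-3


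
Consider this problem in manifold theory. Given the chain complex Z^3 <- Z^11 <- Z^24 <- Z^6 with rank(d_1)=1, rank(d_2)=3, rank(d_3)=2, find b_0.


rank H_k = rank(ker d_k) - rank(im d_{k+1}).
rank(ker d_0) = rank(C_0) - rank(d_0) = 3 - 0 = 3.
rank(im d_{0+1}) = 1.
rank H_0 = 3 - 1 = 2

2


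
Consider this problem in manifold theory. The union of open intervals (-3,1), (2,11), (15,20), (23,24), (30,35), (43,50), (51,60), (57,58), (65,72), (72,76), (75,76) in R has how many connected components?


Sort and merge overlapping open intervals.
Merged: (-3,1), (2,11), (15,20), (23,24), (30,35), (43,50), (51,60), (65,72), (72,76).
Number of components = 9

9


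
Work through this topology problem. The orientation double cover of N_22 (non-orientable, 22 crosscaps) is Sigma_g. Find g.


chi(N_22) = 2 - 22 = -20.
Double cover: chi(Sigma_g) = 2 * chi(N_22) = 2*(-20) = -40.
2 - 2g = -40, so g = (2 - (-40))/2 = 42/2 = 21

21


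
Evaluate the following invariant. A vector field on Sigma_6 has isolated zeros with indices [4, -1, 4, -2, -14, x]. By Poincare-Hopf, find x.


Poincare-Hopf: sum of indices = chi(M).
chi(Sigma_6) = 2 - 2*6 = -10.
Sum of known indices = -9.
x = chi - (sum known) = -10 - (-9) = -1

-1


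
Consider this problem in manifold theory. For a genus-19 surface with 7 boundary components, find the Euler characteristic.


For a compact orientable surface with genus g and b boundary components: chi = 2 - 2g - b.
chi = 2 - 2*19 - 7 = 2 - 38 - 7 = -43

-43


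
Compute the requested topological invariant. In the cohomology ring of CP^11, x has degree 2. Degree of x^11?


|x| = 2 in H^*(CP^n).
|x^11| = 11 * |x| = 11 * 2 = 22

22


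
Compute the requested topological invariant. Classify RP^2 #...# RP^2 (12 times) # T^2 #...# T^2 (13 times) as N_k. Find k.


Since a >= 1, the sum is non-orientable; each T^2 can be replaced by RP^2 # RP^2 (since T^2#RP^2 = 3RP^2).
Total crosscaps k = 12 + 2*13 = 38.
Check via chi: chi = 12*1 + 13*0 - (12+13-1)*2 = -36 = 2 - k = -36. Consistent.

38


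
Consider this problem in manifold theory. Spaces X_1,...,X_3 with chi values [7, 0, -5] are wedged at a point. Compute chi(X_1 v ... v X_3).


chi(A v B) = chi(A) + chi(B) - 1 (one point identified).
For 3 spaces: chi = (sum chi_i) - (3 - 1).
sum = 2; chi = 2 - 2 = 0

0


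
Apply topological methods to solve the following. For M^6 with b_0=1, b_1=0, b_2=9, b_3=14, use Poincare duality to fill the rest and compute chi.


By Poincare duality b_k = b_{6-k}, so full Betti numbers: b_0=1, b_1=0, b_2=9, b_3=14, b_4=9, b_5=0, b_6=1.
chi = sum (-1)^k b_k = 6

6


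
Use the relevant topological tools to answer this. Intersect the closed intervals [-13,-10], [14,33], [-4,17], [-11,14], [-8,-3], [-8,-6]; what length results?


Intersection = [max(a_i), min(b_i)] = [14, -10].
Since 14 > -10, the intersection is empty.
Length = 0

0


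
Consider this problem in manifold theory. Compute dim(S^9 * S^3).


Join of spheres: S^m * S^n = S^{m+n+1}.
dim = 9 + 3 + 1 = 13

13


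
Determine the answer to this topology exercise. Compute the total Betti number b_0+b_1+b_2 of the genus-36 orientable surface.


For Sigma_36: b_0 = 1, b_1 = 2g = 72, b_2 = 1.
Total = 1 + 72 + 1 = 74

74


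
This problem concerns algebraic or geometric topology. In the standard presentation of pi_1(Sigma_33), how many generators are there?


Standard presentation: pi_1(Sigma_g) = <a_1,b_1,...,a_g,b_g | [a_1,b_1]...[a_g,b_g] = 1>.
Number of generators = 2g = 2*33 = 66

66


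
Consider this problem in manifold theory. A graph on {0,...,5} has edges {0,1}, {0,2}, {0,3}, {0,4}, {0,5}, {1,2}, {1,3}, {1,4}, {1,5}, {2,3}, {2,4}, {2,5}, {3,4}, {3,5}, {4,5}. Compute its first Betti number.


b_1 = E - V + (number of components).
E = 15, V = 6, components = 1.
b_1 = 15 - 6 + 1 = 10

10


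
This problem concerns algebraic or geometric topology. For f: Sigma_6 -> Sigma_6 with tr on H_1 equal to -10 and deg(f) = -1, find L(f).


L(f) = tr(f_0*) - tr(f_1*) + tr(f_2*).
= 1 - (-10) + (-1)
= 10

10


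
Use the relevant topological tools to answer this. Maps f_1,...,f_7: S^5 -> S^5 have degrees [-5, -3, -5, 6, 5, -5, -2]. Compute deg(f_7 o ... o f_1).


Degree is multiplicative: deg(composition) = product of degrees.
= (-5) * (-3) * (-5) * (6) * (5) * (-5) * (-2) = -22500

-22500


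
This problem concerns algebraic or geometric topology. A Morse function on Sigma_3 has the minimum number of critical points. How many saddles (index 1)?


A perfect Morse function has m_k = b_k.
For Sigma_3: b_0=1, b_1=2g=6, b_2=1.
Saddles m_1 = 2g = 6

6


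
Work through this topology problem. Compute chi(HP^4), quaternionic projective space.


HP^4 has one cell in each dimension 0, 4, ..., 4*4 (4+1 cells, all even-dim).
chi = 4 + 1 = 5

5


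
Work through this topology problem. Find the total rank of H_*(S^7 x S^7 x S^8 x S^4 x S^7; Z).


Total Betti number is multiplicative under products.
Each S^d (d>=1) has total Betti number 2.
There are 5 sphere factors.
Total = 2^5 = 32

32


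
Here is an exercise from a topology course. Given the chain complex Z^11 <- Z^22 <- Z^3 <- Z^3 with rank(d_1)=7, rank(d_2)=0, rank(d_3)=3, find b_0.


rank H_k = rank(ker d_k) - rank(im d_{k+1}).
rank(ker d_0) = rank(C_0) - rank(d_0) = 11 - 0 = 11.
rank(im d_{0+1}) = 7.
rank H_0 = 11 - 7 = 4

4


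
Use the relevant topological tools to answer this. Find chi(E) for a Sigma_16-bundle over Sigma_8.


For a fiber bundle F -> E -> B (with CW structure): chi(E) = chi(B) * chi(F).
chi(Sigma_8) = -14, chi(Sigma_16) = -30.
chi(E) = (-14) * (-30) = 420

420


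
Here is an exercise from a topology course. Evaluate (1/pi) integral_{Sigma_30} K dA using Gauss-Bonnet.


Gauss-Bonnet: integral K dA = 2*pi*chi(M).
chi(Sigma_30) = 2 - 2*30 = -58.
(integral K dA)/pi = 2*chi = 2*(-58) = -116

-116


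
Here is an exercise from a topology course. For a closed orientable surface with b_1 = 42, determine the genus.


For a closed orientable surface: b_1 = 2g.
42 = 2g
g = 42 / 2 = 21

21


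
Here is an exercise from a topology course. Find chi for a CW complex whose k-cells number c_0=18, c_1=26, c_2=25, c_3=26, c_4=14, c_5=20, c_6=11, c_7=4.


chi = sum_k (-1)^k c_k.
= (-1)^0*18 + (-1)^1*26 + (-1)^2*25 + (-1)^3*26 + (-1)^4*14 + (-1)^5*20 + (-1)^6*11 + (-1)^7*4
= (18) + (-26) + (25) + (-26) + (14) + (-20) + (11) + (-4)
= -8

-8


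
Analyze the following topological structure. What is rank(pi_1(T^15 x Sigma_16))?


pi_1(A x B) = pi_1(A) x pi_1(B); rank of abelianization = b_1.
b_1(T^15) = 15, b_1(Sigma_16) = 2*16 = 32.
b_1(product) = 15 + 32 = 47

47


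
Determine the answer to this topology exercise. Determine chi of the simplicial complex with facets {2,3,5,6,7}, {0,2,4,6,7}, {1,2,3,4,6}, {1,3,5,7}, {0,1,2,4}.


Enumerate all faces; f-vector: f_0=8, f_1=25, f_2=32, f_3=17, f_4=3.
chi = sum (-1)^k f_k = 1

1


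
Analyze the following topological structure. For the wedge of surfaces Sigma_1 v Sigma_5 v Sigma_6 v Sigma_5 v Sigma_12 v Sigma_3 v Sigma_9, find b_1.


For a wedge X v Y: reduced H_k(X v Y) = H_k(X) + H_k(Y).
Each Sigma_g contributes b_1 = 2g.
b_1 = 2 + 10 + 12 + 10 + 24 + 6 + 18 = 82

82


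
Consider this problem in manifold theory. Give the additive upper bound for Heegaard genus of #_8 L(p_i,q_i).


Heegaard genus satisfies g(A#B) <= g(A) + g(B).
Each lens space has g = 1.
Upper bound: 8 * 1 = 8

8


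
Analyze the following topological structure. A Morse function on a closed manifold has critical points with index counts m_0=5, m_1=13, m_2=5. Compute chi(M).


Morse theory: chi(M) = sum_k (-1)^k m_k where m_k = #(index-k critical points).
= (5) + (-13) + (5) = -3

-3


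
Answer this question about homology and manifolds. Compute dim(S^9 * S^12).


Join of spheres: S^m * S^n = S^{m+n+1}.
dim = 9 + 12 + 1 = 22

22


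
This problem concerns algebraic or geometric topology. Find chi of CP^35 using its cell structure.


CP^35 has one cell in each even dimension 0, 2, ..., 2*35 (35+1 cells total).
All cells are even-dimensional, so chi = number of cells.
chi = 35 + 1 = 36

36


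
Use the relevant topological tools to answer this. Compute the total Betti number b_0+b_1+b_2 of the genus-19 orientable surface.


For Sigma_19: b_0 = 1, b_1 = 2g = 38, b_2 = 1.
Total = 1 + 38 + 1 = 40

40


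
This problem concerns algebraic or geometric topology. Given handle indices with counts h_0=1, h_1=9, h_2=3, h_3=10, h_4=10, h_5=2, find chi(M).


Handles of index k contribute (-1)^k to chi (same as CW cells).
chi = (1) + (-9) + (3) + (-10) + (10) + (-2) = -7

-7


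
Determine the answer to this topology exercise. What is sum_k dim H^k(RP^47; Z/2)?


H^k(RP^47; Z/2) = Z/2 for each 0 <= k <= 47.
Total dimension = 47 + 1 = 48

48


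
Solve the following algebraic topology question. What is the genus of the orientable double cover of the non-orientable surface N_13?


chi(N_13) = 2 - 13 = -11.
Double cover: chi(Sigma_g) = 2 * chi(N_13) = 2*(-11) = -22.
2 - 2g = -22, so g = (2 - (-22))/2 = 24/2 = 12

12


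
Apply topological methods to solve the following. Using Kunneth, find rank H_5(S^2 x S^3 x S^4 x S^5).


Each S^d has Poincare polynomial 1 + t^d.
The product S^2 x S^3 x S^4 x S^5 has Poincare polynomial prod(1+t^d_i).
Expanding: b_0=1, b_2=1, b_3=1, b_4=1, b_5=2, b_6=1, b_7=2, b_8=1, b_9=2, b_10=1, b_11=1, b_12=1, b_14=1.
b_5 = 2

2


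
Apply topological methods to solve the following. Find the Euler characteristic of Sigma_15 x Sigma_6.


chi(Sigma_15) = 2 - 2*15 = -28
chi(Sigma_6) = 2 - 2*6 = -10
chi(product) = (-28) * (-10) = 280

280


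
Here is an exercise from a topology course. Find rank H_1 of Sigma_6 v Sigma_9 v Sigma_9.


For a wedge X v Y: reduced H_k(X v Y) = H_k(X) + H_k(Y).
Each Sigma_g contributes b_1 = 2g.
b_1 = 12 + 18 + 18 = 48

48


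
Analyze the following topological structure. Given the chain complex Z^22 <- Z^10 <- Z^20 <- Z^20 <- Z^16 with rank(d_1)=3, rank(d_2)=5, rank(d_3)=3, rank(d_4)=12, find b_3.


rank H_k = rank(ker d_k) - rank(im d_{k+1}).
rank(ker d_3) = rank(C_3) - rank(d_3) = 20 - 3 = 17.
rank(im d_{3+1}) = 12.
rank H_3 = 17 - 12 = 5

5


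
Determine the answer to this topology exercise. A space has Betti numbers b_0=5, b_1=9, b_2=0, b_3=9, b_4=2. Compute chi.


chi = sum_k (-1)^k b_k.
= (5) + (-9) + (0) + (-9) + (2)
= -11

-11


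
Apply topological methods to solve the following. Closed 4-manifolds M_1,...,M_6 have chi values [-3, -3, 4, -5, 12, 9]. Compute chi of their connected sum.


For n-manifolds: chi(A#B) = chi(A) + chi(B) - chi(S^4).
chi(S^4) = 1 + (-1)^4 = 2.
chi(#) = (sum chi_i) - (6-1)*chi(S^4) = 14 - 5*2 = 4

4


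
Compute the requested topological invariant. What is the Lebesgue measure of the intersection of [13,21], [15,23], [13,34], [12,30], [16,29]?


Intersection = [max(a_i), min(b_i)] = [16, 21].
Length = 21 - 16 = 5

5


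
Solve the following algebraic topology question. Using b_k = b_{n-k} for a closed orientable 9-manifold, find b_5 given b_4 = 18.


Poincare duality for closed orientable n-manifolds: b_k = b_{n-k}.
Here n = 9, so b_5 = b_4 = 18

18


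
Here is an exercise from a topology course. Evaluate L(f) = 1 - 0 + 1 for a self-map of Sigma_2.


L(f) = tr(f_0*) - tr(f_1*) + tr(f_2*).
= 1 - (0) + (1)
= 2

2


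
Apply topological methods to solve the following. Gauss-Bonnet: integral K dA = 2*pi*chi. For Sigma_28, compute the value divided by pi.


Gauss-Bonnet: integral K dA = 2*pi*chi(M).
chi(Sigma_28) = 2 - 2*28 = -54.
(integral K dA)/pi = 2*chi = 2*(-54) = -108

-108


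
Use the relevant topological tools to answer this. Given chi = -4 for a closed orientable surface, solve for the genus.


chi = 2 - 2g for closed orientable surfaces.
-4 = 2 - 2g
2g = 2 - (-4) = 6
g = 3

3


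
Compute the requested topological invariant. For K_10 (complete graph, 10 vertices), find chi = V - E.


K_10: V = 10, E = C(10,2) = 45.
chi = V - E = 10 - 45 = -35

-35


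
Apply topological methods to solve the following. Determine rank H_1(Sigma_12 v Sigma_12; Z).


For a wedge: H_1(A v B) = H_1(A) + H_1(B).
b_1(Sigma_12) = 24, b_1(Sigma_12) = 24.
b_1 = 24 + 24 = 48

48


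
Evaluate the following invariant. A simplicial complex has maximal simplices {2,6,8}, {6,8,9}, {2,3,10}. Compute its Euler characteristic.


Enumerate all faces; f-vector: f_0=6, f_1=8, f_2=3.
chi = sum (-1)^k f_k = 1

1


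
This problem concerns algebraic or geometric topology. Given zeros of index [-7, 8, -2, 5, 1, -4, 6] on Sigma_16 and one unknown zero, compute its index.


Poincare-Hopf: sum of indices = chi(M).
chi(Sigma_16) = 2 - 2*16 = -30.
Sum of known indices = 7.
x = chi - (sum known) = -30 - (7) = -37

-37


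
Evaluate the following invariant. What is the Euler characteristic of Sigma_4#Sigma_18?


chi(Sigma_4) = 2 - 2*4 = -6
chi(Sigma_18) = 2 - 2*18 = -34
For surfaces: chi(A#B) = chi(A) + chi(B) - 2.
chi = -6 + -34 - 2 = -42

-42


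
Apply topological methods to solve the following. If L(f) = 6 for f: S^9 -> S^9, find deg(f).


L(f) = 1 + (-1)^9 deg(f) on S^9.
6 = 1 + (-1)^9 * deg(f)
(-1)^9 * deg(f) = 5
deg(f) = -5

-5


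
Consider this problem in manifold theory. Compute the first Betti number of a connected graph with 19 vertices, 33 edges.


For a connected graph: rank(pi_1) = b_1 = E - V + 1 = 1 - chi.
chi = V - E = 19 - 33 = -14.
rank = 1 - (-14) = 33 - 19 + 1 = 15

15


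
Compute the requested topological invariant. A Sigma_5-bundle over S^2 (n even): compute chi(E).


chi(S^2) = 2 (n even), chi(Sigma_5) = 2 - 2*5 = -8.
chi(E) = 2 * (-8) = -16

-16


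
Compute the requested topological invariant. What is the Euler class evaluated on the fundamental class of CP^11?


For any closed oriented manifold, <e(TM),[M]> = chi(M).
chi(CP^11) = 11+1 = 12

12


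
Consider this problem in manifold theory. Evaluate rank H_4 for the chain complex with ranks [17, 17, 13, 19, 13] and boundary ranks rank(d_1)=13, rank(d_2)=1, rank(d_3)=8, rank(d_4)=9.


rank H_k = rank(ker d_k) - rank(im d_{k+1}).
rank(ker d_4) = rank(C_4) - rank(d_4) = 13 - 9 = 4.
rank(im d_{4+1}) = 0.
rank H_4 = 4 - 0 = 4

4


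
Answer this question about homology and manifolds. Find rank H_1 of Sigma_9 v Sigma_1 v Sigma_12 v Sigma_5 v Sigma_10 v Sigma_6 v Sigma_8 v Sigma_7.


For a wedge X v Y: reduced H_k(X v Y) = H_k(X) + H_k(Y).
Each Sigma_g contributes b_1 = 2g.
b_1 = 18 + 2 + 24 + 10 + 20 + 12 + 16 + 14 = 116

116


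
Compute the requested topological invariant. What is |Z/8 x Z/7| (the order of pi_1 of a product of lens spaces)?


pi_1(X x Y) = pi_1(X) x pi_1(Y).
pi_1(L(8,1)) = Z/8, pi_1(L(7,1)) = Z/7.
|Z/8 x Z/7| = 8 * 7 = 56

56


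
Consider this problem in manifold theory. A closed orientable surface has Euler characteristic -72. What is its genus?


chi = 2 - 2g for closed orientable surfaces.
-72 = 2 - 2g
2g = 2 - (-72) = 74
g = 37

37


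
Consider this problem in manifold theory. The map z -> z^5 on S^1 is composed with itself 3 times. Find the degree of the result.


deg(f) = 5. Degree is multiplicative: deg(f^3) = (deg f)^3.
deg(f^3) = (5)^3 = 125

125


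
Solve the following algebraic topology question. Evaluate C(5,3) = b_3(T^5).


By the Kunneth formula, b_k(T^n) = C(n,k).
b_3(T^5) = C(5,3).
C(5,3) = 5!/(3!*2!) = 10

10


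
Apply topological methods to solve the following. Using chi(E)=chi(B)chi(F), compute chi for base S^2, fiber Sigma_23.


chi(S^2) = 2 (n even), chi(Sigma_23) = 2 - 2*23 = -44.
chi(E) = 2 * (-44) = -88

-88


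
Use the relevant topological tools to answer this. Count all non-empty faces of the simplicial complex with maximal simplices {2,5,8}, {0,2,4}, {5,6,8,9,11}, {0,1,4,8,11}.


Each maximal simplex on m vertices has 2^m - 1 nonempty faces.
Take the union (dedupe shared faces).
Total distinct faces = 66

66


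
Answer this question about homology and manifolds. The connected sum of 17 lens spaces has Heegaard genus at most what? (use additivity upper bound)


Heegaard genus satisfies g(A#B) <= g(A) + g(B).
Each lens space has g = 1.
Upper bound: 17 * 1 = 17

17


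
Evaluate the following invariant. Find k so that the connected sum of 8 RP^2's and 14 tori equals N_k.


Since a >= 1, the sum is non-orientable; each T^2 can be replaced by RP^2 # RP^2 (since T^2#RP^2 = 3RP^2).
Total crosscaps k = 8 + 2*14 = 36.
Check via chi: chi = 8*1 + 14*0 - (8+14-1)*2 = -34 = 2 - k = -34. Consistent.

36


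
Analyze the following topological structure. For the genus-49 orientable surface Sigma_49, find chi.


For a closed orientable surface of genus g: chi = 2 - 2g.
Here g = 49.
chi = 2 - 2*49 = 2 - 98 = -96

-96


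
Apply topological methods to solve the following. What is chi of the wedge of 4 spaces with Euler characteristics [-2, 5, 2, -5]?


chi(A v B) = chi(A) + chi(B) - 1 (one point identified).
For 4 spaces: chi = (sum chi_i) - (4 - 1).
sum = 0; chi = 0 - 3 = -3

-3


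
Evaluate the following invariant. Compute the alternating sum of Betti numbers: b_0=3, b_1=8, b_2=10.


chi = sum_k (-1)^k b_k.
= (3) + (-8) + (10)
= 5

5


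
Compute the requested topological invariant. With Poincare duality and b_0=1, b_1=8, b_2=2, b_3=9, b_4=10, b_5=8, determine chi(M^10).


By Poincare duality b_k = b_{10-k}, so full Betti numbers: b_0=1, b_1=8, b_2=2, b_3=9, b_4=10, b_5=8, b_6=10, b_7=9, b_8=2, b_9=8, b_10=1.
chi = sum (-1)^k b_k = -16

-16


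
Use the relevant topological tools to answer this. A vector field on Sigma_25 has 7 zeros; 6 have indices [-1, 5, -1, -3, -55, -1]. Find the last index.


Poincare-Hopf: sum of indices = chi(M).
chi(Sigma_25) = 2 - 2*25 = -48.
Sum of known indices = -56.
x = chi - (sum known) = -48 - (-56) = 8

8


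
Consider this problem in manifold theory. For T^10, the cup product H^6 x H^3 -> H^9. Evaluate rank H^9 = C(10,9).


Cup product: H^p x H^q -> H^{p+q}; here p+q = 6+3 = 9.
rank H^k(T^n) = C(n,k).
C(10,9) = 10

10


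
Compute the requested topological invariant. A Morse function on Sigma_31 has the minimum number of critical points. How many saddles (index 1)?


A perfect Morse function has m_k = b_k.
For Sigma_31: b_0=1, b_1=2g=62, b_2=1.
Saddles m_1 = 2g = 62

62


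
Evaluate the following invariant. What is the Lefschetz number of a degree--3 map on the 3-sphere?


On S^3: L(f) = tr(f_0*) + (-1)^3 tr(f_3*) = 1 + (-1)^3 * deg(f).
L(f) = 1 + (-1)^3 * -3 = 1 + 3 = 4

4


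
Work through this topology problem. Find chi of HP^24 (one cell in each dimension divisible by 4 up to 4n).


HP^24 has one cell in each dimension 0, 4, ..., 4*24 (24+1 cells, all even-dim).
chi = 24 + 1 = 25

25


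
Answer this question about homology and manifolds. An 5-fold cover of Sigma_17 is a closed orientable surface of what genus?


For an n-sheeted cover: chi(E) = n * chi(B).
chi(Sigma_17) = 2 - 2*17 = -32.
chi(E) = 5 * (-32) = -160.
genus(E) = (2 - chi(E))/2 = (2 - (-160))/2 = 162/2 = 81

81


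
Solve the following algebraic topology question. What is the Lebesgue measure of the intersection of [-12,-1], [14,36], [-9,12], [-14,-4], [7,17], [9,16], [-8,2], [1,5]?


Intersection = [max(a_i), min(b_i)] = [14, -4].
Since 14 > -4, the intersection is empty.
Length = 0

0


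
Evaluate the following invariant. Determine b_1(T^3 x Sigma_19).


pi_1(A x B) = pi_1(A) x pi_1(B); rank of abelianization = b_1.
b_1(T^3) = 3, b_1(Sigma_19) = 2*19 = 38.
b_1(product) = 3 + 38 = 41

41


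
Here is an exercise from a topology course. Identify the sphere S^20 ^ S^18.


S^m ^ S^n = S^{m+n}.
k = 20 + 18 = 38

38


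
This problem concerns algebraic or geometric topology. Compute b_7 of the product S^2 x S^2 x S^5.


Each S^d has Poincare polynomial 1 + t^d.
The product S^2 x S^2 x S^5 has Poincare polynomial prod(1+t^d_i).
Expanding: b_0=1, b_2=2, b_4=1, b_5=1, b_7=2, b_9=1.
b_7 = 2

2


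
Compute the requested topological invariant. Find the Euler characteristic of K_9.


K_9: V = 9, E = C(9,2) = 36.
chi = V - E = 9 - 36 = -27

-27


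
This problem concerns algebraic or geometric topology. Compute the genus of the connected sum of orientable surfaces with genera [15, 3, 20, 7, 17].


Genus is additive under connected sum of orientable surfaces.
g = 15 + 3 + 20 + 7 + 17 = 62

62


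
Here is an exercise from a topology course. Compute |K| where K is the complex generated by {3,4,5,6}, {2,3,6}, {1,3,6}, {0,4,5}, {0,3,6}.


Each maximal simplex on m vertices has 2^m - 1 nonempty faces.
Take the union (dedupe shared faces).
Total distinct faces = 30

30


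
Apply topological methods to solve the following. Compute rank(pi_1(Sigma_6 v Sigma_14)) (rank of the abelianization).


For a wedge: H_1(A v B) = H_1(A) + H_1(B).
b_1(Sigma_6) = 12, b_1(Sigma_14) = 28.
b_1 = 12 + 28 = 40

40


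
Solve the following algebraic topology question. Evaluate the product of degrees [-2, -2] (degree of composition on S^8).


Degree is multiplicative: deg(composition) = product of degrees.
= (-2) * (-2) = 4

4


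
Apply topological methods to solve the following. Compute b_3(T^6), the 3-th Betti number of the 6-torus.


By the Kunneth formula, b_k(T^n) = C(n,k).
b_3(T^6) = C(6,3).
C(6,3) = 6!/(3!*3!) = 20

20


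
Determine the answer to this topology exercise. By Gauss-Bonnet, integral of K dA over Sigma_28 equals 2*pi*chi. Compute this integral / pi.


Gauss-Bonnet: integral K dA = 2*pi*chi(M).
chi(Sigma_28) = 2 - 2*28 = -54.
(integral K dA)/pi = 2*chi = 2*(-54) = -108

-108


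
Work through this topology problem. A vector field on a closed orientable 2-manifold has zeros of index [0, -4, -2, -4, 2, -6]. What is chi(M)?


Poincare-Hopf: chi(M) = sum of indices of zeros.
chi = (0) + (-4) + (-2) + (-4) + (2) + (-6) = -14

-14


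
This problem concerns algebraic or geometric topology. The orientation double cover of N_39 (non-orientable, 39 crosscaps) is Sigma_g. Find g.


chi(N_39) = 2 - 39 = -37.
Double cover: chi(Sigma_g) = 2 * chi(N_39) = 2*(-37) = -74.
2 - 2g = -74, so g = (2 - (-74))/2 = 76/2 = 38

38


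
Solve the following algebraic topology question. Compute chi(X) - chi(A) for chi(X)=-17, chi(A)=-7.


Relative Euler characteristic: chi(X, A) = chi(X) - chi(A).
= -17 - (-7) = -10

-10


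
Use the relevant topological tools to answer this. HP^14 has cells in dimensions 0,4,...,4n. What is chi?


HP^14 has one cell in each dimension 0, 4, ..., 4*14 (14+1 cells, all even-dim).
chi = 14 + 1 = 15

15


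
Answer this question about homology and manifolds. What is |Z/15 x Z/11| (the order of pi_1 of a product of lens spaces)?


pi_1(X x Y) = pi_1(X) x pi_1(Y).
pi_1(L(15,1)) = Z/15, pi_1(L(11,1)) = Z/11.
|Z/15 x Z/11| = 15 * 11 = 165

165


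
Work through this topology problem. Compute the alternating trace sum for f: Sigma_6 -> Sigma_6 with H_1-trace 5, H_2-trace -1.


L(f) = tr(f_0*) - tr(f_1*) + tr(f_2*).
= 1 - (5) + (-1)
= -5

-5


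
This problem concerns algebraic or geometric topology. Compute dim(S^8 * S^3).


Join of spheres: S^m * S^n = S^{m+n+1}.
dim = 8 + 3 + 1 = 12

12


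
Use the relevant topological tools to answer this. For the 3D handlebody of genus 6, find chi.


A genus-g handlebody deformation retracts to a wedge of g circles.
chi(vee_g S^1) = 1 - g.
chi(H_6) = 1 - 6 = -5

-5


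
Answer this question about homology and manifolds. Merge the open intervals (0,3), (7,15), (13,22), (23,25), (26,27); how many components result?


Sort and merge overlapping open intervals.
Merged: (0,3), (7,22), (23,25), (26,27).
Number of components = 4

4


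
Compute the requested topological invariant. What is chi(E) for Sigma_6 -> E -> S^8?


chi(S^8) = 2 (n even), chi(Sigma_6) = 2 - 2*6 = -10.
chi(E) = 2 * (-10) = -20

-20


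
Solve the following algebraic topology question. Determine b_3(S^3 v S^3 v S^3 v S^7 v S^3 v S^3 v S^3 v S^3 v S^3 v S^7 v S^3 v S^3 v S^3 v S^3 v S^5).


For a wedge of spheres, H_k (k>0) is free on one generator per sphere of dimension k.
Spheres of dimension 3: count = 12.
b_3 = 12

12


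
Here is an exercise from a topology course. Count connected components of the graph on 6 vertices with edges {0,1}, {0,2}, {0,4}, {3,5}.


Run DFS/union-find over 6 vertices.
V = 6, E = 4.
Number of components = 2

2


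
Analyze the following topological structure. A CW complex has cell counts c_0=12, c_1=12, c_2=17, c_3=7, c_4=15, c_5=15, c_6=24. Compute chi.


chi = sum_k (-1)^k c_k.
= (-1)^0*12 + (-1)^1*12 + (-1)^2*17 + (-1)^3*7 + (-1)^4*15 + (-1)^5*15 + (-1)^6*24
= (12) + (-12) + (17) + (-7) + (15) + (-15) + (24)
= 34

34


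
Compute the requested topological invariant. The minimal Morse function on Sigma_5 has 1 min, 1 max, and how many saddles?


A perfect Morse function has m_k = b_k.
For Sigma_5: b_0=1, b_1=2g=10, b_2=1.
Saddles m_1 = 2g = 10

10


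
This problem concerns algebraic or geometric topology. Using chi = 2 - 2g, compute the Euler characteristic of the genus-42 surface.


For a closed orientable surface of genus g: chi = 2 - 2g.
Here g = 42.
chi = 2 - 2*42 = 2 - 84 = -82

-82


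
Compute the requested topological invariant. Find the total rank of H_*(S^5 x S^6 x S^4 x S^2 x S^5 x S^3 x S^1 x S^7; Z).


Total Betti number is multiplicative under products.
Each S^d (d>=1) has total Betti number 2.
There are 8 sphere factors.
Total = 2^8 = 256

256


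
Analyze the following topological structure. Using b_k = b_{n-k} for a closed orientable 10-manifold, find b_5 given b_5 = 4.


Poincare duality for closed orientable n-manifolds: b_k = b_{n-k}.
Here n = 10, so b_5 = b_5 = 4

4


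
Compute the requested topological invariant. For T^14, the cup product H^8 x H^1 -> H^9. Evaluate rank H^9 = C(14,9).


Cup product: H^p x H^q -> H^{p+q}; here p+q = 8+1 = 9.
rank H^k(T^n) = C(n,k).
C(14,9) = 2002

2002


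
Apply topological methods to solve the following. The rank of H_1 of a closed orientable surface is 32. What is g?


For a closed orientable surface: b_1 = 2g.
32 = 2g
g = 32 / 2 = 16

16


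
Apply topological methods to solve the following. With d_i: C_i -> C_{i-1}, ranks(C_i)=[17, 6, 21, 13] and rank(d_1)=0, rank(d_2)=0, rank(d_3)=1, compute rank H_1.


rank H_k = rank(ker d_k) - rank(im d_{k+1}).
rank(ker d_1) = rank(C_1) - rank(d_1) = 6 - 0 = 6.
rank(im d_{1+1}) = 0.
rank H_1 = 6 - 0 = 6

6


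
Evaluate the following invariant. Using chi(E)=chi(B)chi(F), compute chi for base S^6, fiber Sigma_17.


chi(S^6) = 2 (n even), chi(Sigma_17) = 2 - 2*17 = -32.
chi(E) = 2 * (-32) = -64

-64


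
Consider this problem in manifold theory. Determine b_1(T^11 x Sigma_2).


pi_1(A x B) = pi_1(A) x pi_1(B); rank of abelianization = b_1.
b_1(T^11) = 11, b_1(Sigma_2) = 2*2 = 4.
b_1(product) = 11 + 4 = 15

15


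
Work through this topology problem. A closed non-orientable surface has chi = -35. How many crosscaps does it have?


chi = 2 - k for closed non-orientable surfaces with k crosscaps.
-35 = 2 - k
k = 2 - (-35) = 37

37


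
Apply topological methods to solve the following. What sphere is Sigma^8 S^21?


Each suspension raises dimension by 1: Sigma S^n = S^{n+1}.
Sigma^8 S^21 = S^{21+8} = S^29

29


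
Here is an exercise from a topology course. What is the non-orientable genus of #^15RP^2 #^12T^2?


Since a >= 1, the sum is non-orientable; each T^2 can be replaced by RP^2 # RP^2 (since T^2#RP^2 = 3RP^2).
Total crosscaps k = 15 + 2*12 = 39.
Check via chi: chi = 15*1 + 12*0 - (15+12-1)*2 = -37 = 2 - k = -37. Consistent.

39


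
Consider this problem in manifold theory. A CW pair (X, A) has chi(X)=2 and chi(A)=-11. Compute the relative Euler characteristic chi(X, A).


Relative Euler characteristic: chi(X, A) = chi(X) - chi(A).
= 2 - (-11) = 13

13


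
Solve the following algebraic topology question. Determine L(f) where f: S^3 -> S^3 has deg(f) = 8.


On S^3: L(f) = tr(f_0*) + (-1)^3 tr(f_3*) = 1 + (-1)^3 * deg(f).
L(f) = 1 + (-1)^3 * 8 = 1 + -8 = -7

-7


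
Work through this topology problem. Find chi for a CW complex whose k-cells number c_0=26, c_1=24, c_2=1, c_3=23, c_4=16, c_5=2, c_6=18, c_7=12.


chi = sum_k (-1)^k c_k.
= (-1)^0*26 + (-1)^1*24 + (-1)^2*1 + (-1)^3*23 + (-1)^4*16 + (-1)^5*2 + (-1)^6*18 + (-1)^7*12
= (26) + (-24) + (1) + (-23) + (16) + (-2) + (18) + (-12)
= 0

0


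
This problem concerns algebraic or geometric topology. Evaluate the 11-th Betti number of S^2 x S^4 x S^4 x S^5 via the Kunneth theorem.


Each S^d has Poincare polynomial 1 + t^d.
The product S^2 x S^4 x S^4 x S^5 has Poincare polynomial prod(1+t^d_i).
Expanding: b_0=1, b_2=1, b_4=2, b_5=1, b_6=2, b_7=1, b_8=1, b_9=2, b_10=1, b_11=2, b_13=1, b_15=1.
b_11 = 2

2


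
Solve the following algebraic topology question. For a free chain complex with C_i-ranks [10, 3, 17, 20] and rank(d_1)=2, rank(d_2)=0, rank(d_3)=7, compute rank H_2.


rank H_k = rank(ker d_k) - rank(im d_{k+1}).
rank(ker d_2) = rank(C_2) - rank(d_2) = 17 - 0 = 17.
rank(im d_{2+1}) = 7.
rank H_2 = 17 - 7 = 10

10


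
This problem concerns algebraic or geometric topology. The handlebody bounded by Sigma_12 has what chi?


A genus-g handlebody deformation retracts to a wedge of g circles.
chi(vee_g S^1) = 1 - g.
chi(H_12) = 1 - 12 = -11

-11


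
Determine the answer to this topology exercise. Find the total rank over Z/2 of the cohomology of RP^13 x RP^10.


dim H^*(RP^n; Z/2) = n+1 (one Z/2 in each degree 0..n).
Total Betti number is multiplicative.
Total = (13+1) * (10+1) = 14 * 11 = 154

154


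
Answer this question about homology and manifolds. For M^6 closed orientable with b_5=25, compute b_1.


Poincare duality for closed orientable n-manifolds: b_k = b_{n-k}.
Here n = 6, so b_1 = b_5 = 25

25


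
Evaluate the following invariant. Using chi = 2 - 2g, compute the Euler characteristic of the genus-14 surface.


For a closed orientable surface of genus g: chi = 2 - 2g.
Here g = 14.
chi = 2 - 2*14 = 2 - 28 = -26

-26


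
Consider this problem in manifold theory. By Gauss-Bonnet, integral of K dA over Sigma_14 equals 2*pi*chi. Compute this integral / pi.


Gauss-Bonnet: integral K dA = 2*pi*chi(M).
chi(Sigma_14) = 2 - 2*14 = -26.
(integral K dA)/pi = 2*chi = 2*(-26) = -52

-52


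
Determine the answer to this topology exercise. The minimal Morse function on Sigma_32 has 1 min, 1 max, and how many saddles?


A perfect Morse function has m_k = b_k.
For Sigma_32: b_0=1, b_1=2g=64, b_2=1.
Saddles m_1 = 2g = 64

64


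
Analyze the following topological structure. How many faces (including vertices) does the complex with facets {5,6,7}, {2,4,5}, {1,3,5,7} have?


Each maximal simplex on m vertices has 2^m - 1 nonempty faces.
Take the union (dedupe shared faces).
Total distinct faces = 25

25


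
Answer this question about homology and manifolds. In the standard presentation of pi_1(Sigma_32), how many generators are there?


Standard presentation: pi_1(Sigma_g) = <a_1,b_1,...,a_g,b_g | [a_1,b_1]...[a_g,b_g] = 1>.
Number of generators = 2g = 2*32 = 64

64


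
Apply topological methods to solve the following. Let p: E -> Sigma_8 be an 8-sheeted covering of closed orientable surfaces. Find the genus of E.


For an n-sheeted cover: chi(E) = n * chi(B).
chi(Sigma_8) = 2 - 2*8 = -14.
chi(E) = 8 * (-14) = -112.
genus(E) = (2 - chi(E))/2 = (2 - (-112))/2 = 114/2 = 57

57


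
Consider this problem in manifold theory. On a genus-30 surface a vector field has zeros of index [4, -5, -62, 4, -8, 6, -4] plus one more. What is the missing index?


Poincare-Hopf: sum of indices = chi(M).
chi(Sigma_30) = 2 - 2*30 = -58.
Sum of known indices = -65.
x = chi - (sum known) = -58 - (-65) = 7

7


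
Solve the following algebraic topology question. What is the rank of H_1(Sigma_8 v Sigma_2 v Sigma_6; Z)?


For a wedge X v Y: reduced H_k(X v Y) = H_k(X) + H_k(Y).
Each Sigma_g contributes b_1 = 2g.
b_1 = 16 + 4 + 12 = 32

32


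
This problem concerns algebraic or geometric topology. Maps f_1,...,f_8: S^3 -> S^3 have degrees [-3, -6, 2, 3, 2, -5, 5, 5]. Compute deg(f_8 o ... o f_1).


Degree is multiplicative: deg(composition) = product of degrees.
= (-3) * (-6) * (2) * (3) * (2) * (-5) * (5) * (5) = -27000

-27000


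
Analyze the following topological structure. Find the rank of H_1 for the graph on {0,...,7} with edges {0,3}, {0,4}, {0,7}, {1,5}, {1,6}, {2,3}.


b_1 = E - V + (number of components).
E = 6, V = 8, components = 2.
b_1 = 6 - 8 + 2 = 0

0


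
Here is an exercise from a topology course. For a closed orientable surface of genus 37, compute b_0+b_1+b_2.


For Sigma_37: b_0 = 1, b_1 = 2g = 74, b_2 = 1.
Total = 1 + 74 + 1 = 76

76


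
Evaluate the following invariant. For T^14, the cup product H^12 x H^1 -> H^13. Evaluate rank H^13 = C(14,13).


Cup product: H^p x H^q -> H^{p+q}; here p+q = 12+1 = 13.
rank H^k(T^n) = C(n,k).
C(14,13) = 14

14


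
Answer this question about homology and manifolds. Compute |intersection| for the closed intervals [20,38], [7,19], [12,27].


Intersection = [max(a_i), min(b_i)] = [20, 19].
Since 20 > 19, the intersection is empty.
Length = 0

0


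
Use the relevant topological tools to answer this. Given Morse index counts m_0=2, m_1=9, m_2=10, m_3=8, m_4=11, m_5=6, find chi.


Morse theory: chi(M) = sum_k (-1)^k m_k where m_k = #(index-k critical points).
= (2) + (-9) + (10) + (-8) + (11) + (-6) = 0

0


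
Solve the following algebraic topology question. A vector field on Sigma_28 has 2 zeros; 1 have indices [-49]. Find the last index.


Poincare-Hopf: sum of indices = chi(M).
chi(Sigma_28) = 2 - 2*28 = -54.
Sum of known indices = -49.
x = chi - (sum known) = -54 - (-49) = -5

-5


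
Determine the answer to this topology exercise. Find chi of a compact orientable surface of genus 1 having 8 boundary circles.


For a compact orientable surface with genus g and b boundary components: chi = 2 - 2g - b.
chi = 2 - 2*1 - 8 = 2 - 2 - 8 = -8

-8


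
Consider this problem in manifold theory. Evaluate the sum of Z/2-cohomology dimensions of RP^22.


H^k(RP^22; Z/2) = Z/2 for each 0 <= k <= 22.
Total dimension = 22 + 1 = 23

23


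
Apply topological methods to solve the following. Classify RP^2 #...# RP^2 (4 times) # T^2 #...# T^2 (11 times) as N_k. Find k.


Since a >= 1, the sum is non-orientable; each T^2 can be replaced by RP^2 # RP^2 (since T^2#RP^2 = 3RP^2).
Total crosscaps k = 4 + 2*11 = 26.
Check via chi: chi = 4*1 + 11*0 - (4+11-1)*2 = -24 = 2 - k = -24. Consistent.

26


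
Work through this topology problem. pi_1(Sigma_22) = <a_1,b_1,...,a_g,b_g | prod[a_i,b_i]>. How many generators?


Standard presentation: pi_1(Sigma_g) = <a_1,b_1,...,a_g,b_g | [a_1,b_1]...[a_g,b_g] = 1>.
Number of generators = 2g = 2*22 = 44

44


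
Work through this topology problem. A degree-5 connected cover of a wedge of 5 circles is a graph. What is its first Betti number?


Nielsen-Schreier: an index-n subgroup of F_r is free of rank 1 + n(r-1).
Equivalently: chi(cover) = n*chi(base); chi(vee_r S^1) = 1 - 5 = -4.
chi(E) = 5*(-4) = -20; rank = 1 - chi(E) = 1 - (-20) = 21.
rank = 1 + 5*(5-1) = 1 + 20 = 21

21


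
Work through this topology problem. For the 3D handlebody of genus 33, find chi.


A genus-g handlebody deformation retracts to a wedge of g circles.
chi(vee_g S^1) = 1 - g.
chi(H_33) = 1 - 33 = -32

-32


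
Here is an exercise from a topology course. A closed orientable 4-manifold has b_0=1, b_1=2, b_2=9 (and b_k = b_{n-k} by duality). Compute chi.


By Poincare duality b_k = b_{4-k}, so full Betti numbers: b_0=1, b_1=2, b_2=9, b_3=2, b_4=1.
chi = sum (-1)^k b_k = 7

7


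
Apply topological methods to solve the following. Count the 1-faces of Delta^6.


Delta^6 has 6+1 vertices. A 1-face is a choice of 1+1 vertices.
f_1 = C(6+1, 1+1) = C(7,2) = 21

21


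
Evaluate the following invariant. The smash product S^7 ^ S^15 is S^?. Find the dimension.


S^m ^ S^n = S^{m+n}.
k = 7 + 15 = 22

22


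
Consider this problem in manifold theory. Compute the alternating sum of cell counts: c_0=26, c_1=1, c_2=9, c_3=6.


chi = sum_k (-1)^k c_k.
= (-1)^0*26 + (-1)^1*1 + (-1)^2*9 + (-1)^3*6
= (26) + (-1) + (9) + (-6)
= 28

28


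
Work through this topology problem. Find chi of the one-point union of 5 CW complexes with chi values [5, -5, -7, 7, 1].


chi(A v B) = chi(A) + chi(B) - 1 (one point identified).
For 5 spaces: chi = (sum chi_i) - (5 - 1).
sum = 1; chi = 1 - 4 = -3

-3


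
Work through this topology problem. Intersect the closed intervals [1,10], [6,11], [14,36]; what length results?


Intersection = [max(a_i), min(b_i)] = [14, 10].
Since 14 > 10, the intersection is empty.
Length = 0

0


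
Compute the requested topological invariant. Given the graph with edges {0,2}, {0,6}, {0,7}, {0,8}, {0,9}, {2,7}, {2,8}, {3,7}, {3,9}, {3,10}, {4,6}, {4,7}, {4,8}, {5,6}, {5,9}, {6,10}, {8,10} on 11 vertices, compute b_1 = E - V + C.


b_1 = E - V + (number of components).
E = 17, V = 11, components = 2.
b_1 = 17 - 11 + 2 = 8

8


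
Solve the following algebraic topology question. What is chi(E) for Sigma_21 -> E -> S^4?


chi(S^4) = 2 (n even), chi(Sigma_21) = 2 - 2*21 = -40.
chi(E) = 2 * (-40) = -80

-80


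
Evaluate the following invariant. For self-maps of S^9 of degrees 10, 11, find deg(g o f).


Degree is multiplicative under composition: deg(g o f) = deg(g) * deg(f).
= 11 * 10 = 110

110


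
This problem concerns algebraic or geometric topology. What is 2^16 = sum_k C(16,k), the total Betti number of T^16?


b_k(T^16) = C(16,k), so the sum over k is sum_k C(16,k) = 2^16.
Total = 2^16 = 65536

65536


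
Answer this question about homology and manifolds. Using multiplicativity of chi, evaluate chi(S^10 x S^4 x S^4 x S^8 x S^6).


chi is multiplicative: chi(X x Y) = chi(X) chi(Y).
Each even-dim sphere has chi = 2. There are 5 factors.
chi = 2^5 = 32

32


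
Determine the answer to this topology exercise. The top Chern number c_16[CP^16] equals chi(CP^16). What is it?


For any closed oriented manifold, <e(TM),[M]> = chi(M).
chi(CP^16) = 16+1 = 17

17


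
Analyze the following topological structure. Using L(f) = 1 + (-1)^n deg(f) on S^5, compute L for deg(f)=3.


On S^5: L(f) = tr(f_0*) + (-1)^5 tr(f_5*) = 1 + (-1)^5 * deg(f).
L(f) = 1 + (-1)^5 * 3 = 1 + -3 = -2

-2


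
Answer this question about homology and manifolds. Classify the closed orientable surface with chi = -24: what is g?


chi = 2 - 2g for closed orientable surfaces.
-24 = 2 - 2g
2g = 2 - (-24) = 26
g = 13

13


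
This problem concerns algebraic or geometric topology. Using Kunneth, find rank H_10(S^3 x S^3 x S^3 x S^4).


Each S^d has Poincare polynomial 1 + t^d.
The product S^3 x S^3 x S^3 x S^4 has Poincare polynomial prod(1+t^d_i).
Expanding: b_0=1, b_3=3, b_4=1, b_6=3, b_7=3, b_9=1, b_10=3, b_13=1.
b_10 = 3

3


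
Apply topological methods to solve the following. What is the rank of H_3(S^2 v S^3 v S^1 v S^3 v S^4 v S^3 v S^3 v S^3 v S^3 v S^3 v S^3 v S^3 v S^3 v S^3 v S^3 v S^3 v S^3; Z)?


For a wedge of spheres, H_k (k>0) is free on one generator per sphere of dimension k.
Spheres of dimension 3: count = 14.
b_3 = 14

14
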